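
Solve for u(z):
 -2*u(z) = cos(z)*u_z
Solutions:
 u(z) = C1*(sin(z) - 1)/(sin(z) + 1)


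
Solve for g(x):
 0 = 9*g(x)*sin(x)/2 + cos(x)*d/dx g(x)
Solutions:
 g(x) = C1*cos(x)^(9/2)


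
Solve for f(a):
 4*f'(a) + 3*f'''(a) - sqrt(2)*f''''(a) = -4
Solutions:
 f(a) = C1 + C2*exp(a*(-2*(sqrt(3) + 5*sqrt(2)/4)^(1/3) - 1/(sqrt(3) + 5*sqrt(2)/4)^(1/3) + 2*sqrt(2))/4)*sin(sqrt(3)*a*(-2*(sqrt(3) + 5*sqrt(2)/4)^(1/3) + (sqrt(3) + 5*sqrt(2)/4)^(-1/3))/4) + C3*exp(a*(-2*(sqrt(3) + 5*sqrt(2)/4)^(1/3) - 1/(sqrt(3) + 5*sqrt(2)/4)^(1/3) + 2*sqrt(2))/4)*cos(sqrt(3)*a*(-2*(sqrt(3) + 5*sqrt(2)/4)^(1/3) + (sqrt(3) + 5*sqrt(2)/4)^(-1/3))/4) + C4*exp(a*(1/(2*(sqrt(3) + 5*sqrt(2)/4)^(1/3)) + sqrt(2)/2 + (sqrt(3) + 5*sqrt(2)/4)^(1/3))) - a


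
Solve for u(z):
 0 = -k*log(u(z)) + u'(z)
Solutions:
 li(u(z)) = C1 + k*z


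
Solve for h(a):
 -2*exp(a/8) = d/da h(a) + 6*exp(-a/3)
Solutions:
 h(a) = C1 - 16*exp(a/8) + 18*exp(-a/3)


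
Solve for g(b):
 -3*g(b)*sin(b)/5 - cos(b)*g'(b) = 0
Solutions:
 g(b) = C1*cos(b)^(3/5)


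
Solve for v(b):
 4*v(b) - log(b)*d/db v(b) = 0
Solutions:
 v(b) = C1*exp(4*li(b))


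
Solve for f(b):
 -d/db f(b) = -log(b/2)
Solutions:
 f(b) = C1 + b*log(b) - b - b*log(2)


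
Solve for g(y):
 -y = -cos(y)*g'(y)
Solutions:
 g(y) = C1 + Integral(y/cos(y), y)


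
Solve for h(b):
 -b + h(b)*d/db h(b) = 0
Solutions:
 h(b) = -sqrt(C1 + b^2)
 h(b) = sqrt(C1 + b^2)


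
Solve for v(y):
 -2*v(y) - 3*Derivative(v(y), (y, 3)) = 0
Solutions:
 v(y) = C3*exp(-2^(1/3)*3^(2/3)*y/3) + (C1*sin(2^(1/3)*3^(1/6)*y/2) + C2*cos(2^(1/3)*3^(1/6)*y/2))*exp(2^(1/3)*3^(2/3)*y/6)


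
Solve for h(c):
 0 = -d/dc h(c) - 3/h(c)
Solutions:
 h(c) = -sqrt(C1 - 6*c)
 h(c) = sqrt(C1 - 6*c)


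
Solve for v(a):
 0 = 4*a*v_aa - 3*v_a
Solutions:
 v(a) = C1 + C2*a^(7/4)


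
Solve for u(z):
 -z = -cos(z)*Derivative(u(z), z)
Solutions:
 u(z) = C1 + Integral(z/cos(z), z)


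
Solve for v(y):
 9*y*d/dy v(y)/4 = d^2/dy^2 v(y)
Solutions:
 v(y) = C1 + C2*erfi(3*sqrt(2)*y/4)


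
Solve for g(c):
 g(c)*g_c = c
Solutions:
 g(c) = -sqrt(C1 + c^2)
 g(c) = sqrt(C1 + c^2)


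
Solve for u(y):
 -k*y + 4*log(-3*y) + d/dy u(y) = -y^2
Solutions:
 u(y) = C1 + k*y^2/2 - y^3/3 - 4*y*log(-y) + 4*y*(1 - log(3))


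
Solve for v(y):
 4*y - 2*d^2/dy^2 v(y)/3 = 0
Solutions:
 v(y) = C1 + C2*y + y^3


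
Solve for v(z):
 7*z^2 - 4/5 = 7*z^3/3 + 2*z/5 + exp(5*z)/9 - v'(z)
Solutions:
 v(z) = C1 + 7*z^4/12 - 7*z^3/3 + z^2/5 + 4*z/5 + exp(5*z)/45


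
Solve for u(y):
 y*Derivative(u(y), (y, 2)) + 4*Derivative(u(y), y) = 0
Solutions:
 u(y) = C1 + C2/y^3


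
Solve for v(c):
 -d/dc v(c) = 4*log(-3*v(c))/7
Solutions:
 7*Integral(1/(log(-_y) + log(3)), (_y, v(c)))/4 = C1 - c


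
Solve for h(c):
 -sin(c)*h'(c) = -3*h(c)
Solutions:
 h(c) = C1*(cos(c) - 1)^(3/2)/(cos(c) + 1)^(3/2)


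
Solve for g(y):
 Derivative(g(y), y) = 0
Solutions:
 g(y) = C1


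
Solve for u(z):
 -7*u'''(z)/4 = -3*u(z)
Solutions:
 u(z) = C3*exp(12^(1/3)*7^(2/3)*z/7) + (C1*sin(14^(2/3)*3^(5/6)*z/14) + C2*cos(14^(2/3)*3^(5/6)*z/14))*exp(-12^(1/3)*7^(2/3)*z/14)


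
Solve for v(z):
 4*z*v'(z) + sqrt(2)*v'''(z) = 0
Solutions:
 v(z) = C1 + Integral(C2*airyai(-sqrt(2)*z) + C3*airybi(-sqrt(2)*z), z)


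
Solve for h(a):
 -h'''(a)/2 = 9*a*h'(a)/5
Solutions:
 h(a) = C1 + Integral(C2*airyai(-18^(1/3)*5^(2/3)*a/5) + C3*airybi(-18^(1/3)*5^(2/3)*a/5), a)


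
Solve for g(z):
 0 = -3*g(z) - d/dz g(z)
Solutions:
 g(z) = C1*exp(-3*z)


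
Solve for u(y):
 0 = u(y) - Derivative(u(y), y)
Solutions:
 u(y) = C1*exp(y)


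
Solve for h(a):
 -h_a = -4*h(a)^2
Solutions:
 h(a) = -1/(C1 + 4*a)


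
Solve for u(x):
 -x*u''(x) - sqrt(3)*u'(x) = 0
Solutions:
 u(x) = C1 + C2*x^(1 - sqrt(3))


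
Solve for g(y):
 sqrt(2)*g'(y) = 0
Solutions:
 g(y) = C1


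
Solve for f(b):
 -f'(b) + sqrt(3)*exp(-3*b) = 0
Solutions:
 f(b) = C1 - sqrt(3)*exp(-3*b)/3


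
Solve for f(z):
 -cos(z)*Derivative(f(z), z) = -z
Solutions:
 f(z) = C1 + Integral(z/cos(z), z)


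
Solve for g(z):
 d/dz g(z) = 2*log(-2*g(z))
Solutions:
 -Integral(1/(log(-_y) + log(2)), (_y, g(z)))/2 = C1 - z


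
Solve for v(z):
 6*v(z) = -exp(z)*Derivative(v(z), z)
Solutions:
 v(z) = C1*exp(6*exp(-z))


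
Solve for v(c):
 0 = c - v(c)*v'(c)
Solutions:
 v(c) = -sqrt(C1 + c^2)
 v(c) = sqrt(C1 + c^2)


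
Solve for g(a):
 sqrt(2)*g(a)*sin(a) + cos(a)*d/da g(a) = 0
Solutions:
 g(a) = C1*cos(a)^(sqrt(2))


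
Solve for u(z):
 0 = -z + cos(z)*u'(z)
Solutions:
 u(z) = C1 + Integral(z/cos(z), z)


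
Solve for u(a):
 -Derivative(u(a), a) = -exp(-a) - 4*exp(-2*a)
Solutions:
 u(a) = C1 - exp(-a) - 2*exp(-2*a)


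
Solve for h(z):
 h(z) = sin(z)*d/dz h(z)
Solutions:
 h(z) = C1*sqrt(cos(z) - 1)/sqrt(cos(z) + 1)


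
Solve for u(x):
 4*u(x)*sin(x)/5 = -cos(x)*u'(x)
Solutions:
 u(x) = C1*cos(x)^(4/5)


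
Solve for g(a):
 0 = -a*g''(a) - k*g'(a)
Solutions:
 g(a) = C1 + a^(1 - re(k))*(C2*sin(log(a)*Abs(im(k))) + C3*cos(log(a)*im(k)))


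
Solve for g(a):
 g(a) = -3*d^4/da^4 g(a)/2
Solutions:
 g(a) = (C1*sin(6^(3/4)*a/6) + C2*cos(6^(3/4)*a/6))*exp(-6^(3/4)*a/6) + (C3*sin(6^(3/4)*a/6) + C4*cos(6^(3/4)*a/6))*exp(6^(3/4)*a/6)


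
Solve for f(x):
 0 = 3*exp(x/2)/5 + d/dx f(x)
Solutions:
 f(x) = C1 - 6*exp(x/2)/5


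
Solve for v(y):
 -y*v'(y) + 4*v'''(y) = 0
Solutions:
 v(y) = C1 + Integral(C2*airyai(2^(1/3)*y/2) + C3*airybi(2^(1/3)*y/2), y)


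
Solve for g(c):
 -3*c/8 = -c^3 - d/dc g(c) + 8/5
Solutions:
 g(c) = C1 - c^4/4 + 3*c^2/16 + 8*c/5


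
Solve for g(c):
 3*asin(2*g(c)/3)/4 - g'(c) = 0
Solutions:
 Integral(1/asin(2*_y/3), (_y, g(c))) = C1 + 3*c/4


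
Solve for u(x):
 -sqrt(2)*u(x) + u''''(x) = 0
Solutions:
 u(x) = C1*exp(-2^(1/8)*x) + C2*exp(2^(1/8)*x) + C3*sin(2^(1/8)*x) + C4*cos(2^(1/8)*x)


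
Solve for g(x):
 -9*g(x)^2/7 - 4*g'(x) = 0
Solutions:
 g(x) = 28/(C1 + 9*x)


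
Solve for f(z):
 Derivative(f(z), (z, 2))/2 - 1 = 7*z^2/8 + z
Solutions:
 f(z) = C1 + C2*z + 7*z^4/48 + z^3/3 + z^2


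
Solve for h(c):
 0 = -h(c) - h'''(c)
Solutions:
 h(c) = C3*exp(-c) + (C1*sin(sqrt(3)*c/2) + C2*cos(sqrt(3)*c/2))*exp(c/2)


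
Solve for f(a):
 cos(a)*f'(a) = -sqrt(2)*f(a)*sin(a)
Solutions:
 f(a) = C1*cos(a)^(sqrt(2))


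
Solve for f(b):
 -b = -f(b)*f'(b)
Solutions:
 f(b) = -sqrt(C1 + b^2)
 f(b) = sqrt(C1 + b^2)


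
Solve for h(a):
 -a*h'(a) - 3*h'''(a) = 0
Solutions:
 h(a) = C1 + Integral(C2*airyai(-3^(2/3)*a/3) + C3*airybi(-3^(2/3)*a/3), a)


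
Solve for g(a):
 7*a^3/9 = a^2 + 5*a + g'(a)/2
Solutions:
 g(a) = C1 + 7*a^4/18 - 2*a^3/3 - 5*a^2


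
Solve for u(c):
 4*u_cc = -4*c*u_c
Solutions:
 u(c) = C1 + C2*erf(sqrt(2)*c/2)


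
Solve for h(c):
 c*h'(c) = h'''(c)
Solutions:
 h(c) = C1 + Integral(C2*airyai(c) + C3*airybi(c), c)


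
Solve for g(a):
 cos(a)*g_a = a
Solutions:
 g(a) = C1 + Integral(a/cos(a), a)


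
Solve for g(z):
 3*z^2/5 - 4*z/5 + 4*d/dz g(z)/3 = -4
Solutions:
 g(z) = C1 - 3*z^3/20 + 3*z^2/10 - 3*z


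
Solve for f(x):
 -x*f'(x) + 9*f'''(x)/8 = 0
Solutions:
 f(x) = C1 + Integral(C2*airyai(2*3^(1/3)*x/3) + C3*airybi(2*3^(1/3)*x/3), x)


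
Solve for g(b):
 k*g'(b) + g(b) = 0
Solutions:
 g(b) = C1*exp(-b/k)


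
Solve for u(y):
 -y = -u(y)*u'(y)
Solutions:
 u(y) = -sqrt(C1 + y^2)
 u(y) = sqrt(C1 + y^2)


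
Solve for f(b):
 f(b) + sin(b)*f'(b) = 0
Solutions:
 f(b) = C1*sqrt(cos(b) + 1)/sqrt(cos(b) - 1)


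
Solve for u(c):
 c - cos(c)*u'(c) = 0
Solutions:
 u(c) = C1 + Integral(c/cos(c), c)


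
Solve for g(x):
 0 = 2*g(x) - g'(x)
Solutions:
 g(x) = C1*exp(2*x)


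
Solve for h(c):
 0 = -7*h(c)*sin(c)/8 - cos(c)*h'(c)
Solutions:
 h(c) = C1*cos(c)^(7/8)


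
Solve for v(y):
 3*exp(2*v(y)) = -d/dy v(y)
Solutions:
 v(y) = log(-sqrt(-1/(C1 - 3*y))) - log(2)/2
 v(y) = log(-1/(C1 - 3*y))/2 - log(2)/2


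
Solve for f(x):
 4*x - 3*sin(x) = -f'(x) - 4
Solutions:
 f(x) = C1 - 2*x^2 - 4*x - 3*cos(x)


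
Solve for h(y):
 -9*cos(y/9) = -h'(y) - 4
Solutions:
 h(y) = C1 - 4*y + 81*sin(y/9)


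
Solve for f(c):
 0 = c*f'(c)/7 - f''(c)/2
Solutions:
 f(c) = C1 + C2*erfi(sqrt(7)*c/7)


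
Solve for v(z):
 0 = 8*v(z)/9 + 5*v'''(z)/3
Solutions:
 v(z) = C3*exp(-2*15^(2/3)*z/15) + (C1*sin(3^(1/6)*5^(2/3)*z/5) + C2*cos(3^(1/6)*5^(2/3)*z/5))*exp(15^(2/3)*z/15)


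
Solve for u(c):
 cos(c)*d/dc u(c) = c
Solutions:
 u(c) = C1 + Integral(c/cos(c), c)


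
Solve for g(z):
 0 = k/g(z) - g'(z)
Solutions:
 g(z) = -sqrt(C1 + 2*k*z)
 g(z) = sqrt(C1 + 2*k*z)


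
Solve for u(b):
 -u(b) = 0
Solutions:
 u(b) = 0


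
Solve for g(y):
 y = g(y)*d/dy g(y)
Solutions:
 g(y) = -sqrt(C1 + y^2)
 g(y) = sqrt(C1 + y^2)


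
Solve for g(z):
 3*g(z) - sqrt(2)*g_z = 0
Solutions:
 g(z) = C1*exp(3*sqrt(2)*z/2)


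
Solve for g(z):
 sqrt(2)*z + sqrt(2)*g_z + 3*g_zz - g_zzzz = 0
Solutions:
 g(z) = C1 + C2*exp(-sqrt(2)*z) + C3*exp(z*(sqrt(2) + sqrt(6))/2) + C4*exp(z*(-sqrt(6) + sqrt(2))/2) - z^2/2 + 3*sqrt(2)*z/2


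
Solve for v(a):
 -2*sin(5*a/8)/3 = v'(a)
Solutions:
 v(a) = C1 + 16*cos(5*a/8)/15


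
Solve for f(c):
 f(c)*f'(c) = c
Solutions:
 f(c) = -sqrt(C1 + c^2)
 f(c) = sqrt(C1 + c^2)


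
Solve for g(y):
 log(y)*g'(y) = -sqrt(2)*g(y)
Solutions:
 g(y) = C1*exp(-sqrt(2)*li(y))


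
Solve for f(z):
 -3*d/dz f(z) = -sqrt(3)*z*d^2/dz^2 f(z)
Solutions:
 f(z) = C1 + C2*z^(1 + sqrt(3))


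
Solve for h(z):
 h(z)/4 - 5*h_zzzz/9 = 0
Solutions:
 h(z) = C1*exp(-5^(3/4)*sqrt(6)*z/10) + C2*exp(5^(3/4)*sqrt(6)*z/10) + C3*sin(5^(3/4)*sqrt(6)*z/10) + C4*cos(5^(3/4)*sqrt(6)*z/10)


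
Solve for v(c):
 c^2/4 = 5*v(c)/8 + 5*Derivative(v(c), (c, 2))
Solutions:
 v(c) = C1*sin(sqrt(2)*c/4) + C2*cos(sqrt(2)*c/4) + 2*c^2/5 - 32/5


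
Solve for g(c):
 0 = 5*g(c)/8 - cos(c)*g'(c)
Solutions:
 g(c) = C1*(sin(c) + 1)^(5/16)/(sin(c) - 1)^(5/16)


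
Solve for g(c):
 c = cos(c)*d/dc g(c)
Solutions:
 g(c) = C1 + Integral(c/cos(c), c)


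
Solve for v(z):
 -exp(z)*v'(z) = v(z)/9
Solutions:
 v(z) = C1*exp(exp(-z)/9)


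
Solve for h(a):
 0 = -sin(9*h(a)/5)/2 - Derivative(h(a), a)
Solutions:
 a/2 + 5*log(cos(9*h(a)/5) - 1)/18 - 5*log(cos(9*h(a)/5) + 1)/18 = C1


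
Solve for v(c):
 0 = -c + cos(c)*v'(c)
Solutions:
 v(c) = C1 + Integral(c/cos(c), c)


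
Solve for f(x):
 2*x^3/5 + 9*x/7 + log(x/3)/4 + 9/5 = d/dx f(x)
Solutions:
 f(x) = C1 + x^4/10 + 9*x^2/14 + x*log(x)/4 - x*log(3)/4 + 31*x/20


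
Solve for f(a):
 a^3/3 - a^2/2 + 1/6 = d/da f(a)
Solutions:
 f(a) = C1 + a^4/12 - a^3/6 + a/6


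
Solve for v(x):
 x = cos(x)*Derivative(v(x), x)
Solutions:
 v(x) = C1 + Integral(x/cos(x), x)


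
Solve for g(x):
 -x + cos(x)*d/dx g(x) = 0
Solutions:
 g(x) = C1 + Integral(x/cos(x), x)


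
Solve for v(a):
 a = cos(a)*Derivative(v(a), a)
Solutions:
 v(a) = C1 + Integral(a/cos(a), a)


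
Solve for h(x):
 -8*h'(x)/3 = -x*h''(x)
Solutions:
 h(x) = C1 + C2*x^(11/3)


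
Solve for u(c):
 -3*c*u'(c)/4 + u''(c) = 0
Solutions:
 u(c) = C1 + C2*erfi(sqrt(6)*c/4)


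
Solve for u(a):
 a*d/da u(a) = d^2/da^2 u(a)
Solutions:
 u(a) = C1 + C2*erfi(sqrt(2)*a/2)


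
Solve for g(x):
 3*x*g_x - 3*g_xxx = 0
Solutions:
 g(x) = C1 + Integral(C2*airyai(x) + C3*airybi(x), x)


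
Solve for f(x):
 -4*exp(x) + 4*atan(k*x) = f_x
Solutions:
 f(x) = C1 + 4*Piecewise((x*atan(k*x) - log(k^2*x^2 + 1)/(2*k), Ne(k, 0)), (0, True)) - 4*exp(x)


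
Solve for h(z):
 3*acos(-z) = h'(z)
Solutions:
 h(z) = C1 + 3*z*acos(-z) + 3*sqrt(1 - z^2)


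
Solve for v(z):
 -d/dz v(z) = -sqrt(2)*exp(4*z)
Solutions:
 v(z) = C1 + sqrt(2)*exp(4*z)/4


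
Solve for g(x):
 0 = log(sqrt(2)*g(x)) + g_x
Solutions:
 2*Integral(1/(2*log(_y) + log(2)), (_y, g(x))) = C1 - x


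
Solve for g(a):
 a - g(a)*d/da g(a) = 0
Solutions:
 g(a) = -sqrt(C1 + a^2)
 g(a) = sqrt(C1 + a^2)


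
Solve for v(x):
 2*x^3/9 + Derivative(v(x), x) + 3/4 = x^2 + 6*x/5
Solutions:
 v(x) = C1 - x^4/18 + x^3/3 + 3*x^2/5 - 3*x/4


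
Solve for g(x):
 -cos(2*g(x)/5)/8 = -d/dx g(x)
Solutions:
 -x/8 - 5*log(sin(2*g(x)/5) - 1)/4 + 5*log(sin(2*g(x)/5) + 1)/4 = C1


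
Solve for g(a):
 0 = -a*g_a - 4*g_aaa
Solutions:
 g(a) = C1 + Integral(C2*airyai(-2^(1/3)*a/2) + C3*airybi(-2^(1/3)*a/2), a)


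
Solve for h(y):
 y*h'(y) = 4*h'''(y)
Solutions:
 h(y) = C1 + Integral(C2*airyai(2^(1/3)*y/2) + C3*airybi(2^(1/3)*y/2), y)


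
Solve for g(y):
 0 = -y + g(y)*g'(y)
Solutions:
 g(y) = -sqrt(C1 + y^2)
 g(y) = sqrt(C1 + y^2)


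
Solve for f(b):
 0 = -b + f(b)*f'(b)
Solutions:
 f(b) = -sqrt(C1 + b^2)
 f(b) = sqrt(C1 + b^2)


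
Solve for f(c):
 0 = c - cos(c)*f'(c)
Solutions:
 f(c) = C1 + Integral(c/cos(c), c)


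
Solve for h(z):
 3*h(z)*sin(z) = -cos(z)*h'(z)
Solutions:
 h(z) = C1*cos(z)^3


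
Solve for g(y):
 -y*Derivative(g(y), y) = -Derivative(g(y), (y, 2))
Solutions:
 g(y) = C1 + C2*erfi(sqrt(2)*y/2)


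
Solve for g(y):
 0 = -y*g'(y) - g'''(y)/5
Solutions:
 g(y) = C1 + Integral(C2*airyai(-5^(1/3)*y) + C3*airybi(-5^(1/3)*y), y)


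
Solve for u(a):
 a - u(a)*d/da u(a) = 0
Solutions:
 u(a) = -sqrt(C1 + a^2)
 u(a) = sqrt(C1 + a^2)


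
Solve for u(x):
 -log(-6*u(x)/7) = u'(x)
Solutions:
 Integral(1/(log(-_y) - log(7) + log(6)), (_y, u(x))) = C1 - x


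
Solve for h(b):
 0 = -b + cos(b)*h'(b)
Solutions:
 h(b) = C1 + Integral(b/cos(b), b)


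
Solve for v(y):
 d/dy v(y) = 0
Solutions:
 v(y) = C1


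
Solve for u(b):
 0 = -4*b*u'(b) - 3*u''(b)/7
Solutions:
 u(b) = C1 + C2*erf(sqrt(42)*b/3)


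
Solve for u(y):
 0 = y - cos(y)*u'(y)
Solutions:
 u(y) = C1 + Integral(y/cos(y), y)


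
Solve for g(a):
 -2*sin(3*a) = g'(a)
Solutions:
 g(a) = C1 + 2*cos(3*a)/3


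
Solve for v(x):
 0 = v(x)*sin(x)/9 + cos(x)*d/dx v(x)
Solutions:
 v(x) = C1*cos(x)^(1/9)


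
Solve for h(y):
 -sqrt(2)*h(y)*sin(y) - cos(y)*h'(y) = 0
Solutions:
 h(y) = C1*cos(y)^(sqrt(2))


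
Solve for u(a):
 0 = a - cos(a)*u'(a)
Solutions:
 u(a) = C1 + Integral(a/cos(a), a)


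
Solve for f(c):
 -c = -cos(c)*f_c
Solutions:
 f(c) = C1 + Integral(c/cos(c), c)


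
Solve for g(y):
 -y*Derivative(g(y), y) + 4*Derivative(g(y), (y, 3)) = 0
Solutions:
 g(y) = C1 + Integral(C2*airyai(2^(1/3)*y/2) + C3*airybi(2^(1/3)*y/2), y)


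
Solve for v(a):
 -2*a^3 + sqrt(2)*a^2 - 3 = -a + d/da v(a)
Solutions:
 v(a) = C1 - a^4/2 + sqrt(2)*a^3/3 + a^2/2 - 3*a


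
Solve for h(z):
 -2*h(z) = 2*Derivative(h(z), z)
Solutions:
 h(z) = C1*exp(-z)


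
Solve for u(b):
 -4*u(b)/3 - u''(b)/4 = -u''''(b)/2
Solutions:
 u(b) = C1*exp(-sqrt(3)*b*sqrt(3 + sqrt(393))/6) + C2*exp(sqrt(3)*b*sqrt(3 + sqrt(393))/6) + C3*sin(sqrt(3)*b*sqrt(-3 + sqrt(393))/6) + C4*cos(sqrt(3)*b*sqrt(-3 + sqrt(393))/6)


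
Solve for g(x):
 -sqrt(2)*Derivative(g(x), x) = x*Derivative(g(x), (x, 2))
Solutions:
 g(x) = C1 + C2*x^(1 - sqrt(2))


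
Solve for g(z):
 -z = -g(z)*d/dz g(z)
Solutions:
 g(z) = -sqrt(C1 + z^2)
 g(z) = sqrt(C1 + z^2)


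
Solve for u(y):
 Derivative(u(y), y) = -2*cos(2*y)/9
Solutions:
 u(y) = C1 - sin(2*y)/9


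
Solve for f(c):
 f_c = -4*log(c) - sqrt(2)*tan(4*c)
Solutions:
 f(c) = C1 - 4*c*log(c) + 4*c + sqrt(2)*log(cos(4*c))/4


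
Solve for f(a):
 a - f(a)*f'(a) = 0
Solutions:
 f(a) = -sqrt(C1 + a^2)
 f(a) = sqrt(C1 + a^2)


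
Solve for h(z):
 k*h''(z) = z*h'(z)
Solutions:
 h(z) = C1 + C2*erf(sqrt(2)*z*sqrt(-1/k)/2)/sqrt(-1/k)


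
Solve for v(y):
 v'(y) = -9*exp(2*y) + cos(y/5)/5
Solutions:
 v(y) = C1 - 9*exp(2*y)/2 + sin(y/5)


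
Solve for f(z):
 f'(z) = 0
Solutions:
 f(z) = C1


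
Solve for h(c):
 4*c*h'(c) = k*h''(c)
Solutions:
 h(c) = C1 + C2*erf(sqrt(2)*c*sqrt(-1/k))/sqrt(-1/k)


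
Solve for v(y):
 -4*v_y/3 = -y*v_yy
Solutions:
 v(y) = C1 + C2*y^(7/3)


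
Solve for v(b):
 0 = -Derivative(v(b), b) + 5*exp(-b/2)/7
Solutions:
 v(b) = C1 - 10*exp(-b/2)/7


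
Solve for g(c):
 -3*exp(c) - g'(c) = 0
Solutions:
 g(c) = C1 - 3*exp(c)


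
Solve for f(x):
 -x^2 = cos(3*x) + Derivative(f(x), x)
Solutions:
 f(x) = C1 - x^3/3 - sin(3*x)/3


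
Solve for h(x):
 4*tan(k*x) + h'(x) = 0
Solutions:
 h(x) = C1 - 4*Piecewise((-log(cos(k*x))/k, Ne(k, 0)), (0, True))


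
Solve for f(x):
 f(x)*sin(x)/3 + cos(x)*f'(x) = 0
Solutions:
 f(x) = C1*cos(x)^(1/3)


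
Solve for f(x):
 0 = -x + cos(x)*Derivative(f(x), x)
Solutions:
 f(x) = C1 + Integral(x/cos(x), x)


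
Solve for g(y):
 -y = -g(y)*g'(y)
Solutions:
 g(y) = -sqrt(C1 + y^2)
 g(y) = sqrt(C1 + y^2)


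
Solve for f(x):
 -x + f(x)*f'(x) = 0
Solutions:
 f(x) = -sqrt(C1 + x^2)
 f(x) = sqrt(C1 + x^2)


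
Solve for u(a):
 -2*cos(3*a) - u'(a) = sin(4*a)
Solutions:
 u(a) = C1 - 2*sin(3*a)/3 + cos(4*a)/4


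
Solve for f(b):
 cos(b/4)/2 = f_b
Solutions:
 f(b) = C1 + 2*sin(b/4)


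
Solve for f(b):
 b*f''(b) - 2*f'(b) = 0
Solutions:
 f(b) = C1 + C2*b^3


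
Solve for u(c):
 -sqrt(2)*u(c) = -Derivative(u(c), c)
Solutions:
 u(c) = C1*exp(sqrt(2)*c)


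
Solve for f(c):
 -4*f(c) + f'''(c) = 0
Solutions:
 f(c) = C3*exp(2^(2/3)*c) + (C1*sin(2^(2/3)*sqrt(3)*c/2) + C2*cos(2^(2/3)*sqrt(3)*c/2))*exp(-2^(2/3)*c/2)


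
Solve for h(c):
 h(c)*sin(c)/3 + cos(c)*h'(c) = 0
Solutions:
 h(c) = C1*cos(c)^(1/3)


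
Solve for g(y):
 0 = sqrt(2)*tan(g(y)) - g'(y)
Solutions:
 g(y) = pi - asin(C1*exp(sqrt(2)*y))
 g(y) = asin(C1*exp(sqrt(2)*y))


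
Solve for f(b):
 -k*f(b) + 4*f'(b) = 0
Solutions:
 f(b) = C1*exp(b*k/4)


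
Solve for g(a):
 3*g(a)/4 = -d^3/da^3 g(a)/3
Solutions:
 g(a) = C3*exp(-2^(1/3)*3^(2/3)*a/2) + (C1*sin(3*2^(1/3)*3^(1/6)*a/4) + C2*cos(3*2^(1/3)*3^(1/6)*a/4))*exp(2^(1/3)*3^(2/3)*a/4)


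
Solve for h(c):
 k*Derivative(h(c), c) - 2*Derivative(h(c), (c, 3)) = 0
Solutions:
 h(c) = C1 + C2*exp(-sqrt(2)*c*sqrt(k)/2) + C3*exp(sqrt(2)*c*sqrt(k)/2)


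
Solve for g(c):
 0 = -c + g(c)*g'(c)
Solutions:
 g(c) = -sqrt(C1 + c^2)
 g(c) = sqrt(C1 + c^2)


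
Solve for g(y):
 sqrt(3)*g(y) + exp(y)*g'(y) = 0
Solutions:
 g(y) = C1*exp(sqrt(3)*exp(-y))


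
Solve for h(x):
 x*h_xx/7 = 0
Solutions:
 h(x) = C1 + C2*x


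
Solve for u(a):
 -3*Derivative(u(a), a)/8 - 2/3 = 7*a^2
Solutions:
 u(a) = C1 - 56*a^3/9 - 16*a/9


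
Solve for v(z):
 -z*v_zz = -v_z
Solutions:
 v(z) = C1 + C2*z^2


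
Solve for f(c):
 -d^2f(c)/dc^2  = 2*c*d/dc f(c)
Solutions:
 f(c) = C1 + C2*erf(c)


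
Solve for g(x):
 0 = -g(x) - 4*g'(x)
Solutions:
 g(x) = C1*exp(-x/4)


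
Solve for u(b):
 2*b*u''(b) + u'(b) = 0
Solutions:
 u(b) = C1 + C2*sqrt(b)


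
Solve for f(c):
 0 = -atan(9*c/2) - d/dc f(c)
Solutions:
 f(c) = C1 - c*atan(9*c/2) + log(81*c^2 + 4)/9


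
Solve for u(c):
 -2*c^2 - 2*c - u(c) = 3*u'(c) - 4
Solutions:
 u(c) = C1*exp(-c/3) - 2*c^2 + 10*c - 26


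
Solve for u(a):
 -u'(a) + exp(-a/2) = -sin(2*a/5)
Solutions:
 u(a) = C1 - 5*cos(2*a/5)/2 - 2*exp(-a/2)


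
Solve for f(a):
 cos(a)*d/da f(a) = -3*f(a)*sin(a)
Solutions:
 f(a) = C1*cos(a)^3


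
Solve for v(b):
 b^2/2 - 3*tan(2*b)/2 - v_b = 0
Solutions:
 v(b) = C1 + b^3/6 + 3*log(cos(2*b))/4


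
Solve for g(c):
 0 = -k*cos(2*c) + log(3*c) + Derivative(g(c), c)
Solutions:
 g(c) = C1 - c*log(c) - c*log(3) + c + k*sin(2*c)/2


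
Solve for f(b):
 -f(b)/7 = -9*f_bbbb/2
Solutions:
 f(b) = C1*exp(-2^(1/4)*sqrt(3)*7^(3/4)*b/21) + C2*exp(2^(1/4)*sqrt(3)*7^(3/4)*b/21) + C3*sin(2^(1/4)*sqrt(3)*7^(3/4)*b/21) + C4*cos(2^(1/4)*sqrt(3)*7^(3/4)*b/21)


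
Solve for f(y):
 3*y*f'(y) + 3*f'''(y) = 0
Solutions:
 f(y) = C1 + Integral(C2*airyai(-y) + C3*airybi(-y), y)


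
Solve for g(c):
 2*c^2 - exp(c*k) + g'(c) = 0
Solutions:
 g(c) = C1 - 2*c^3/3 + exp(c*k)/k


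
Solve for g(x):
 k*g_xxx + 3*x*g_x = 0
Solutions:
 g(x) = C1 + Integral(C2*airyai(3^(1/3)*x*(-1/k)^(1/3)) + C3*airybi(3^(1/3)*x*(-1/k)^(1/3)), x)


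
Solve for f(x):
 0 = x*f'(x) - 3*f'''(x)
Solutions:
 f(x) = C1 + Integral(C2*airyai(3^(2/3)*x/3) + C3*airybi(3^(2/3)*x/3), x)


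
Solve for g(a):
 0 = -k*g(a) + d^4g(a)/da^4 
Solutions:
 g(a) = C1*exp(-a*k^(1/4)) + C2*exp(a*k^(1/4)) + C3*exp(-I*a*k^(1/4)) + C4*exp(I*a*k^(1/4))


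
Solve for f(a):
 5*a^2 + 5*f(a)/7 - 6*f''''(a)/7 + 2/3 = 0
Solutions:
 f(a) = C1*exp(-5^(1/4)*6^(3/4)*a/6) + C2*exp(5^(1/4)*6^(3/4)*a/6) + C3*sin(5^(1/4)*6^(3/4)*a/6) + C4*cos(5^(1/4)*6^(3/4)*a/6) - 7*a^2 - 14/15


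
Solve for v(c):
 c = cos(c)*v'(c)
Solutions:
 v(c) = C1 + Integral(c/cos(c), c)


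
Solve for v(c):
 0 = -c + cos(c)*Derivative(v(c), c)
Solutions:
 v(c) = C1 + Integral(c/cos(c), c)


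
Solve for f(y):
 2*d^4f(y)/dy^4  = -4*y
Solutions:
 f(y) = C1 + C2*y + C3*y^2 + C4*y^3 - y^5/60


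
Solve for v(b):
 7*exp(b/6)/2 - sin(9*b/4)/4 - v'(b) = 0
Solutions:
 v(b) = C1 + 21*exp(b/6) + cos(9*b/4)/9


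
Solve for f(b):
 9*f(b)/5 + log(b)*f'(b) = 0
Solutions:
 f(b) = C1*exp(-9*li(b)/5)


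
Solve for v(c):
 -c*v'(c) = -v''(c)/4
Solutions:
 v(c) = C1 + C2*erfi(sqrt(2)*c)


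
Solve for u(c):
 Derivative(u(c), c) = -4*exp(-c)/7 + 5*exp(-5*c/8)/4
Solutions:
 u(c) = C1 + 4*exp(-c)/7 - 2*exp(-5*c/8)


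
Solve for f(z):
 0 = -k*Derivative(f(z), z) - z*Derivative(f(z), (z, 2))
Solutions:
 f(z) = C1 + z^(1 - re(k))*(C2*sin(log(z)*Abs(im(k))) + C3*cos(log(z)*im(k)))


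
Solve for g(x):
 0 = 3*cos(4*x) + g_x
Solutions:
 g(x) = C1 - 3*sin(4*x)/4


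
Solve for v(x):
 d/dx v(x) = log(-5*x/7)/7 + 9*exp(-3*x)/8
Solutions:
 v(x) = C1 + x*log(-x)/7 + x*(-log(7) - 1 + log(5))/7 - 3*exp(-3*x)/8


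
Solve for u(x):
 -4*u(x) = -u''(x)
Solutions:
 u(x) = C1*exp(-2*x) + C2*exp(2*x)


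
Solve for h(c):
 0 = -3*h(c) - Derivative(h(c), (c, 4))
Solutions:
 h(c) = (C1*sin(sqrt(2)*3^(1/4)*c/2) + C2*cos(sqrt(2)*3^(1/4)*c/2))*exp(-sqrt(2)*3^(1/4)*c/2) + (C3*sin(sqrt(2)*3^(1/4)*c/2) + C4*cos(sqrt(2)*3^(1/4)*c/2))*exp(sqrt(2)*3^(1/4)*c/2)


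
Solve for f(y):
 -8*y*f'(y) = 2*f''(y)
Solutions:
 f(y) = C1 + C2*erf(sqrt(2)*y)


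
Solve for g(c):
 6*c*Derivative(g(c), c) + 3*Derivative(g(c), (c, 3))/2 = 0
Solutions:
 g(c) = C1 + Integral(C2*airyai(-2^(2/3)*c) + C3*airybi(-2^(2/3)*c), c)


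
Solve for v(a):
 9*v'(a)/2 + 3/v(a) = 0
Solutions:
 v(a) = -sqrt(C1 - 12*a)/3
 v(a) = sqrt(C1 - 12*a)/3


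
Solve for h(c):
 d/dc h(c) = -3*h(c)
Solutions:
 h(c) = C1*exp(-3*c)


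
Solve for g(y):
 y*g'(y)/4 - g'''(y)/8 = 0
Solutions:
 g(y) = C1 + Integral(C2*airyai(2^(1/3)*y) + C3*airybi(2^(1/3)*y), y)


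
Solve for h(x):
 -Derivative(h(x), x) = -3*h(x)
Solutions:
 h(x) = C1*exp(3*x)


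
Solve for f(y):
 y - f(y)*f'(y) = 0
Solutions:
 f(y) = -sqrt(C1 + y^2)
 f(y) = sqrt(C1 + y^2)


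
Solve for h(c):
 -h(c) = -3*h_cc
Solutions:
 h(c) = C1*exp(-sqrt(3)*c/3) + C2*exp(sqrt(3)*c/3)


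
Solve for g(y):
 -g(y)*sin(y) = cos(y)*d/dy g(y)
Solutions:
 g(y) = C1*cos(y)


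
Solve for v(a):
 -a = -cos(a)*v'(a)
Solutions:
 v(a) = C1 + Integral(a/cos(a), a)


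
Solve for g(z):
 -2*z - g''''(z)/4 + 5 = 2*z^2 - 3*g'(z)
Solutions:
 g(z) = C1 + C4*exp(12^(1/3)*z) + 2*z^3/9 + z^2/3 - 5*z/3 + (C2*sin(2^(2/3)*3^(5/6)*z/2) + C3*cos(2^(2/3)*3^(5/6)*z/2))*exp(-12^(1/3)*z/2)


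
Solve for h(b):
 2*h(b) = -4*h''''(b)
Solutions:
 h(b) = (C1*sin(2^(1/4)*b/2) + C2*cos(2^(1/4)*b/2))*exp(-2^(1/4)*b/2) + (C3*sin(2^(1/4)*b/2) + C4*cos(2^(1/4)*b/2))*exp(2^(1/4)*b/2)


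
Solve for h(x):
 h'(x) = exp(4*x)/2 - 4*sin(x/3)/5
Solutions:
 h(x) = C1 + exp(4*x)/8 + 12*cos(x/3)/5


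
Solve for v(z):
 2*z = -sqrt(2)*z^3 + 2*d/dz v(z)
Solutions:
 v(z) = C1 + sqrt(2)*z^4/8 + z^2/2


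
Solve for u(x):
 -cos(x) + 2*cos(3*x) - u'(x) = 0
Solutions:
 u(x) = C1 - sin(x) + 2*sin(3*x)/3


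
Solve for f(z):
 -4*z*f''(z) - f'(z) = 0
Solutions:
 f(z) = C1 + C2*z^(3/4)


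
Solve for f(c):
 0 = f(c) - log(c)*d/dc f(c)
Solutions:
 f(c) = C1*exp(li(c))


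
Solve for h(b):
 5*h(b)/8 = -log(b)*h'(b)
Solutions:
 h(b) = C1*exp(-5*li(b)/8)


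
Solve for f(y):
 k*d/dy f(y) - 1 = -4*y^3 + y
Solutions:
 f(y) = C1 - y^4/k + y^2/(2*k) + y/k


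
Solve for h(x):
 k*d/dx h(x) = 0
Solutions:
 h(x) = C1


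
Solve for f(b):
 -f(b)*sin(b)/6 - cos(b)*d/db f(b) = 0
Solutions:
 f(b) = C1*cos(b)^(1/6)


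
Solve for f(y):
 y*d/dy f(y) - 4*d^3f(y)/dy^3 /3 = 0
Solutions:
 f(y) = C1 + Integral(C2*airyai(6^(1/3)*y/2) + C3*airybi(6^(1/3)*y/2), y)


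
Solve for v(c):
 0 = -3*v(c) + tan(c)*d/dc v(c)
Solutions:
 v(c) = C1*sin(c)^3


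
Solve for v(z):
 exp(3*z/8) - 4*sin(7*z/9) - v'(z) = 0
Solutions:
 v(z) = C1 + 8*exp(3*z/8)/3 + 36*cos(7*z/9)/7


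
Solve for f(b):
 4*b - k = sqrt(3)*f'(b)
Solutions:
 f(b) = C1 + 2*sqrt(3)*b^2/3 - sqrt(3)*b*k/3


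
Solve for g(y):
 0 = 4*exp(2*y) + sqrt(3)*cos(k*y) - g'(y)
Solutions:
 g(y) = C1 + 2*exp(2*y) + sqrt(3)*sin(k*y)/k


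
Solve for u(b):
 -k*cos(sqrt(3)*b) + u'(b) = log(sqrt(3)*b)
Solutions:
 u(b) = C1 + b*log(b) - b + b*log(3)/2 + sqrt(3)*k*sin(sqrt(3)*b)/3


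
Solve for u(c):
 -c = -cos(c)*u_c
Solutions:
 u(c) = C1 + Integral(c/cos(c), c)


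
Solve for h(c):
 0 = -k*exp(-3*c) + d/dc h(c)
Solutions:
 h(c) = C1 - k*exp(-3*c)/3


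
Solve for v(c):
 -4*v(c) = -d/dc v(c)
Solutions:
 v(c) = C1*exp(4*c)


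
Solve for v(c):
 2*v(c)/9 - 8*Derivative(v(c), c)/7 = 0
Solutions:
 v(c) = C1*exp(7*c/36)


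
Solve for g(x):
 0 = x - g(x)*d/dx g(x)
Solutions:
 g(x) = -sqrt(C1 + x^2)
 g(x) = sqrt(C1 + x^2)


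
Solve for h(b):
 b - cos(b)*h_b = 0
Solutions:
 h(b) = C1 + Integral(b/cos(b), b)


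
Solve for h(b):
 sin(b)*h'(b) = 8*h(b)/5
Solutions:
 h(b) = C1*(cos(b) - 1)^(4/5)/(cos(b) + 1)^(4/5)


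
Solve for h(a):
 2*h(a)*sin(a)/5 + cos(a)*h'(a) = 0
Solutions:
 h(a) = C1*cos(a)^(2/5)


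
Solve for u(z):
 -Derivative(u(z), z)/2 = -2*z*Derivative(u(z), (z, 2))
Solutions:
 u(z) = C1 + C2*z^(5/4)


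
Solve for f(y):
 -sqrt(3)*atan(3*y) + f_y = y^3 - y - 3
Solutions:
 f(y) = C1 + y^4/4 - y^2/2 - 3*y + sqrt(3)*(y*atan(3*y) - log(9*y^2 + 1)/6)


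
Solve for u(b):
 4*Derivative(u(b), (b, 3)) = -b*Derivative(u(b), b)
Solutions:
 u(b) = C1 + Integral(C2*airyai(-2^(1/3)*b/2) + C3*airybi(-2^(1/3)*b/2), b)


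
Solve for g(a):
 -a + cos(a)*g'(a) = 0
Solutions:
 g(a) = C1 + Integral(a/cos(a), a)


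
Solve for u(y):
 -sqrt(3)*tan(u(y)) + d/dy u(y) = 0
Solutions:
 u(y) = pi - asin(C1*exp(sqrt(3)*y))
 u(y) = asin(C1*exp(sqrt(3)*y))


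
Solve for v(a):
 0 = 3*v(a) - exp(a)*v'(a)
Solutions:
 v(a) = C1*exp(-3*exp(-a))


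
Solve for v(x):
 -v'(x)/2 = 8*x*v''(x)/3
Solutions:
 v(x) = C1 + C2*x^(13/16)


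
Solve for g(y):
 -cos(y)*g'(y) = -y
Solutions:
 g(y) = C1 + Integral(y/cos(y), y)


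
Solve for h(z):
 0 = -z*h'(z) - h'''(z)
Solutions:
 h(z) = C1 + Integral(C2*airyai(-z) + C3*airybi(-z), z)


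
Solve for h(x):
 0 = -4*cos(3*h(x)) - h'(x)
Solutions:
 h(x) = -asin((C1 + exp(24*x))/(C1 - exp(24*x)))/3 + pi/3
 h(x) = asin((C1 + exp(24*x))/(C1 - exp(24*x)))/3


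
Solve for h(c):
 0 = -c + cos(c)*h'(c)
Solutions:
 h(c) = C1 + Integral(c/cos(c), c)


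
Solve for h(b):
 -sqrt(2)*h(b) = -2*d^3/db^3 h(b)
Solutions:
 h(b) = C3*exp(2^(5/6)*b/2) + (C1*sin(2^(5/6)*sqrt(3)*b/4) + C2*cos(2^(5/6)*sqrt(3)*b/4))*exp(-2^(5/6)*b/4)


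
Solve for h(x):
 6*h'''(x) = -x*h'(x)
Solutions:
 h(x) = C1 + Integral(C2*airyai(-6^(2/3)*x/6) + C3*airybi(-6^(2/3)*x/6), x)


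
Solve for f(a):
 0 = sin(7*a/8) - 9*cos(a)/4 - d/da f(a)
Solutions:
 f(a) = C1 - 9*sin(a)/4 - 8*cos(7*a/8)/7


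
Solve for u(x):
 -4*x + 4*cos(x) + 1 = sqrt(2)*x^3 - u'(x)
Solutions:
 u(x) = C1 + sqrt(2)*x^4/4 + 2*x^2 - x - 4*sin(x)


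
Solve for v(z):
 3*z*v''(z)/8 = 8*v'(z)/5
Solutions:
 v(z) = C1 + C2*z^(79/15)


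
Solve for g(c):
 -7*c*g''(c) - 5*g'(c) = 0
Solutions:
 g(c) = C1 + C2*c^(2/7)


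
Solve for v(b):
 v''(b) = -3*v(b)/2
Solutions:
 v(b) = C1*sin(sqrt(6)*b/2) + C2*cos(sqrt(6)*b/2)


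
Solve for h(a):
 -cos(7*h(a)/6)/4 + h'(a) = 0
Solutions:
 -a/4 - 3*log(sin(7*h(a)/6) - 1)/7 + 3*log(sin(7*h(a)/6) + 1)/7 = C1


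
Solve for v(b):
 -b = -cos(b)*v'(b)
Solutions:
 v(b) = C1 + Integral(b/cos(b), b)


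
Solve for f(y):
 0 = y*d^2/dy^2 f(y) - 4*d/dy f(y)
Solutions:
 f(y) = C1 + C2*y^5


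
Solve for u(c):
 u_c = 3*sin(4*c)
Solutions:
 u(c) = C1 - 3*cos(4*c)/4


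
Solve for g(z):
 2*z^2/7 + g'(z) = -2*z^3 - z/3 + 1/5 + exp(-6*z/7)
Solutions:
 g(z) = C1 - z^4/2 - 2*z^3/21 - z^2/6 + z/5 - 7*exp(-6*z/7)/6


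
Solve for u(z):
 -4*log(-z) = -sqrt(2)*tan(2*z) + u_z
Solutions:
 u(z) = C1 - 4*z*log(-z) + 4*z - sqrt(2)*log(cos(2*z))/2


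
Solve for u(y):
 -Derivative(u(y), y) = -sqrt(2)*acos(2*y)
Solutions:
 u(y) = C1 + sqrt(2)*(y*acos(2*y) - sqrt(1 - 4*y^2)/2)


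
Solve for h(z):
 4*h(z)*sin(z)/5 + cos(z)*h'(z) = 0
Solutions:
 h(z) = C1*cos(z)^(4/5)


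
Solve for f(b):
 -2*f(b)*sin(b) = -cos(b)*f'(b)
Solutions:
 f(b) = C1/cos(b)^2


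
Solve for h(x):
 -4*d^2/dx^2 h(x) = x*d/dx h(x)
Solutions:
 h(x) = C1 + C2*erf(sqrt(2)*x/4)


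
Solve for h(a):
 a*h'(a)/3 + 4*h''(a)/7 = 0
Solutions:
 h(a) = C1 + C2*erf(sqrt(42)*a/12)


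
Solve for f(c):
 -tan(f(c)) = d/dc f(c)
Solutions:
 f(c) = pi - asin(C1*exp(-c))
 f(c) = asin(C1*exp(-c))


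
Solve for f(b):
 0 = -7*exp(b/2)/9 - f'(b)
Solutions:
 f(b) = C1 - 14*exp(b/2)/9


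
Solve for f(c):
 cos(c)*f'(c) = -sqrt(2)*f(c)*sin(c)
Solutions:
 f(c) = C1*cos(c)^(sqrt(2))


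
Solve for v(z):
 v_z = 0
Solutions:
 v(z) = C1


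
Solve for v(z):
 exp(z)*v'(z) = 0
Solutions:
 v(z) = C1


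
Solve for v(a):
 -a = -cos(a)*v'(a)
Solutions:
 v(a) = C1 + Integral(a/cos(a), a)


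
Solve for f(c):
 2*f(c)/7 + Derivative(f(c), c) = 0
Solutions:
 f(c) = C1*exp(-2*c/7)


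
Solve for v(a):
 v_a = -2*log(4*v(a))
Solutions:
 Integral(1/(log(_y) + 2*log(2)), (_y, v(a)))/2 = C1 - a


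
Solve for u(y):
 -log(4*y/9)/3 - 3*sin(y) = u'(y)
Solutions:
 u(y) = C1 - y*log(y)/3 - 2*y*log(2)/3 + y/3 + 2*y*log(3)/3 + 3*cos(y)


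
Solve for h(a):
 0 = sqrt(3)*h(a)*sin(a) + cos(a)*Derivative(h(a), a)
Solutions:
 h(a) = C1*cos(a)^(sqrt(3))


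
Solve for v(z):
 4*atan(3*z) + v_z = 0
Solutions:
 v(z) = C1 - 4*z*atan(3*z) + 2*log(9*z^2 + 1)/3


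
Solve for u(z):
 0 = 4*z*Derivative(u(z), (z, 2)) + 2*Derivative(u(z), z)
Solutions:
 u(z) = C1 + C2*sqrt(z)


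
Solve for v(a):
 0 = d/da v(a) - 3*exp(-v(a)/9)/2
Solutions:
 v(a) = 9*log(C1 + a/6)


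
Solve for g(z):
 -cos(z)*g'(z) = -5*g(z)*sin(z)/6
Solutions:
 g(z) = C1/cos(z)^(5/6)


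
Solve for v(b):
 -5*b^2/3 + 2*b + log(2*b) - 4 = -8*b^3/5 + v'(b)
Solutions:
 v(b) = C1 + 2*b^4/5 - 5*b^3/9 + b^2 + b*log(b) - 5*b + b*log(2)


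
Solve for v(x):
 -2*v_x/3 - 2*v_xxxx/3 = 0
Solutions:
 v(x) = C1 + C4*exp(-x) + (C2*sin(sqrt(3)*x/2) + C3*cos(sqrt(3)*x/2))*exp(x/2)


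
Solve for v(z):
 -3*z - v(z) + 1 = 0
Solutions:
 v(z) = 1 - 3*z


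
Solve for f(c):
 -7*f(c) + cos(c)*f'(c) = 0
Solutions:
 f(c) = C1*sqrt(sin(c) + 1)*(sin(c)^3 + 3*sin(c)^2 + 3*sin(c) + 1)/(sqrt(sin(c) - 1)*(sin(c)^3 - 3*sin(c)^2 + 3*sin(c) - 1))


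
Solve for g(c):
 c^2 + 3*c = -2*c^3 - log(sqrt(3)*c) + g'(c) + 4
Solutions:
 g(c) = C1 + c^4/2 + c^3/3 + 3*c^2/2 + c*log(c) - 5*c + c*log(3)/2


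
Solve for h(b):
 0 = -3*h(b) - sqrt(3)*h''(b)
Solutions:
 h(b) = C1*sin(3^(1/4)*b) + C2*cos(3^(1/4)*b)


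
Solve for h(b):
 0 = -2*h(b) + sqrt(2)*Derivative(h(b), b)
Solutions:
 h(b) = C1*exp(sqrt(2)*b)


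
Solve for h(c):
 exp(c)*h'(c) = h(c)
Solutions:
 h(c) = C1*exp(-exp(-c))


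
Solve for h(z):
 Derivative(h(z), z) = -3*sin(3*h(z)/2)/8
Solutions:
 3*z/8 + log(cos(3*h(z)/2) - 1)/3 - log(cos(3*h(z)/2) + 1)/3 = C1


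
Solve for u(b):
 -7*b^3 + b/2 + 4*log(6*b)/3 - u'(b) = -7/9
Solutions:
 u(b) = C1 - 7*b^4/4 + b^2/4 + 4*b*log(b)/3 - 5*b/9 + 4*b*log(6)/3


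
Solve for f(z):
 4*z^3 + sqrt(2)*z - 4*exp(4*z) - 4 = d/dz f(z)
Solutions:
 f(z) = C1 + z^4 + sqrt(2)*z^2/2 - 4*z - exp(4*z)


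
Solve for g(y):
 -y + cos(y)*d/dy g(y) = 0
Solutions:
 g(y) = C1 + Integral(y/cos(y), y)


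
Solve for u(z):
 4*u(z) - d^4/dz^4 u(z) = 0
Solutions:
 u(z) = C1*exp(-sqrt(2)*z) + C2*exp(sqrt(2)*z) + C3*sin(sqrt(2)*z) + C4*cos(sqrt(2)*z)


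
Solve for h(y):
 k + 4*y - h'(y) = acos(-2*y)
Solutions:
 h(y) = C1 + k*y + 2*y^2 - y*acos(-2*y) - sqrt(1 - 4*y^2)/2


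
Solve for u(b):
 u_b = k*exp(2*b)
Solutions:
 u(b) = C1 + k*exp(2*b)/2


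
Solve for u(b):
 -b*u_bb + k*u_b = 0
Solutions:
 u(b) = C1 + b^(re(k) + 1)*(C2*sin(log(b)*Abs(im(k))) + C3*cos(log(b)*im(k)))


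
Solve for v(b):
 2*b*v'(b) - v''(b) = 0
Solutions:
 v(b) = C1 + C2*erfi(b)


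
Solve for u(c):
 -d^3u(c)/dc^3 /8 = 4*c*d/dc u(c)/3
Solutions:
 u(c) = C1 + Integral(C2*airyai(-2*6^(2/3)*c/3) + C3*airybi(-2*6^(2/3)*c/3), c)


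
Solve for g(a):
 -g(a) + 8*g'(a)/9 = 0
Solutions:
 g(a) = C1*exp(9*a/8)


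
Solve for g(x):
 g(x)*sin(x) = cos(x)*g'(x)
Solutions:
 g(x) = C1/cos(x)


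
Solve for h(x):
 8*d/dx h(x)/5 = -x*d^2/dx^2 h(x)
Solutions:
 h(x) = C1 + C2/x^(3/5)


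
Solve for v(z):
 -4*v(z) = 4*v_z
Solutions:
 v(z) = C1*exp(-z)


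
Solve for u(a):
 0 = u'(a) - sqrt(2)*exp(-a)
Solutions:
 u(a) = C1 - sqrt(2)*exp(-a)


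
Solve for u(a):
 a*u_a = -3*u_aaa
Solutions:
 u(a) = C1 + Integral(C2*airyai(-3^(2/3)*a/3) + C3*airybi(-3^(2/3)*a/3), a)


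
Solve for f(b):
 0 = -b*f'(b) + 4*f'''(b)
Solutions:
 f(b) = C1 + Integral(C2*airyai(2^(1/3)*b/2) + C3*airybi(2^(1/3)*b/2), b)


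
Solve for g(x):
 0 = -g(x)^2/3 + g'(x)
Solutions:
 g(x) = -3/(C1 + x)


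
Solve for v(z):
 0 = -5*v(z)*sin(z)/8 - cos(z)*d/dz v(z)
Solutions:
 v(z) = C1*cos(z)^(5/8)


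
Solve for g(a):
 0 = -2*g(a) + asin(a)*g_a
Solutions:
 g(a) = C1*exp(2*Integral(1/asin(a), a))


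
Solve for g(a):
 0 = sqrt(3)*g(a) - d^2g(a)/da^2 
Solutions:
 g(a) = C1*exp(-3^(1/4)*a) + C2*exp(3^(1/4)*a)


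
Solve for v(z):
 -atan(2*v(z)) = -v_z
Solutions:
 Integral(1/atan(2*_y), (_y, v(z))) = C1 + z


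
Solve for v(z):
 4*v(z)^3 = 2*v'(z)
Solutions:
 v(z) = -sqrt(2)*sqrt(-1/(C1 + 2*z))/2
 v(z) = sqrt(2)*sqrt(-1/(C1 + 2*z))/2


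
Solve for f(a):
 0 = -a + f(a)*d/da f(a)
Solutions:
 f(a) = -sqrt(C1 + a^2)
 f(a) = sqrt(C1 + a^2)


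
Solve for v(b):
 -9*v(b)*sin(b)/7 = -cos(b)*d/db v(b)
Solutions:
 v(b) = C1/cos(b)^(9/7)


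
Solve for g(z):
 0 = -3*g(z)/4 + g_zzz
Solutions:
 g(z) = C3*exp(6^(1/3)*z/2) + (C1*sin(2^(1/3)*3^(5/6)*z/4) + C2*cos(2^(1/3)*3^(5/6)*z/4))*exp(-6^(1/3)*z/4)


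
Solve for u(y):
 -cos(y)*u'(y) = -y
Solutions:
 u(y) = C1 + Integral(y/cos(y), y)


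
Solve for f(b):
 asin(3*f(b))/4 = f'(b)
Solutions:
 Integral(1/asin(3*_y), (_y, f(b))) = C1 + b/4


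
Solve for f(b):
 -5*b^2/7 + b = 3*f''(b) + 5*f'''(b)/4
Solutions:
 f(b) = C1 + C2*b + C3*exp(-12*b/5) - 5*b^4/252 + 67*b^3/756 - 335*b^2/3024


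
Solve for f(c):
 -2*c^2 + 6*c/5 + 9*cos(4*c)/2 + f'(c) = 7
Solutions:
 f(c) = C1 + 2*c^3/3 - 3*c^2/5 + 7*c - 9*sin(4*c)/8


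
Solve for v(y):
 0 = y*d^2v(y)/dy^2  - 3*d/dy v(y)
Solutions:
 v(y) = C1 + C2*y^4


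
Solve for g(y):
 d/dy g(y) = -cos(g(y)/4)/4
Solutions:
 y/4 - 2*log(sin(g(y)/4) - 1) + 2*log(sin(g(y)/4) + 1) = C1


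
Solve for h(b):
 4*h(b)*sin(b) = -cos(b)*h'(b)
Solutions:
 h(b) = C1*cos(b)^4


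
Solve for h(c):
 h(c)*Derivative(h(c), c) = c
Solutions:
 h(c) = -sqrt(C1 + c^2)
 h(c) = sqrt(C1 + c^2)


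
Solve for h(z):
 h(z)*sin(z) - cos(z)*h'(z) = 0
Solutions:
 h(z) = C1/cos(z)


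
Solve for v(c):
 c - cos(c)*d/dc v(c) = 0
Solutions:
 v(c) = C1 + Integral(c/cos(c), c)


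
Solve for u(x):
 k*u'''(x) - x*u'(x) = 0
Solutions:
 u(x) = C1 + Integral(C2*airyai(x*(1/k)^(1/3)) + C3*airybi(x*(1/k)^(1/3)), x)


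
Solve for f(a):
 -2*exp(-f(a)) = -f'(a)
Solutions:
 f(a) = log(C1 + 2*a)


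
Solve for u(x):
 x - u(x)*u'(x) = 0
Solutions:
 u(x) = -sqrt(C1 + x^2)
 u(x) = sqrt(C1 + x^2)


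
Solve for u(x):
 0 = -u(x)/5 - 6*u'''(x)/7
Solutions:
 u(x) = C3*exp(-30^(2/3)*7^(1/3)*x/30) + (C1*sin(10^(2/3)*3^(1/6)*7^(1/3)*x/20) + C2*cos(10^(2/3)*3^(1/6)*7^(1/3)*x/20))*exp(30^(2/3)*7^(1/3)*x/60)


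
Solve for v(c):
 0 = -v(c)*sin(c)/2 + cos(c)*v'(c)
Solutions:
 v(c) = C1/sqrt(cos(c))


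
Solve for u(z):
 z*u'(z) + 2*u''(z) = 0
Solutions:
 u(z) = C1 + C2*erf(z/2)


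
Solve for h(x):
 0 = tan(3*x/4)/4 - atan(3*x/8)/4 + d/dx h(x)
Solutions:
 h(x) = C1 + x*atan(3*x/8)/4 - log(9*x^2 + 64)/3 + log(cos(3*x/4))/3


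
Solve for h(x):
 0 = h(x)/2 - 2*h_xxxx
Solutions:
 h(x) = C1*exp(-sqrt(2)*x/2) + C2*exp(sqrt(2)*x/2) + C3*sin(sqrt(2)*x/2) + C4*cos(sqrt(2)*x/2)


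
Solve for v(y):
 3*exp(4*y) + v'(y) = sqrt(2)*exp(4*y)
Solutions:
 v(y) = C1 - 3*exp(4*y)/4 + sqrt(2)*exp(4*y)/4


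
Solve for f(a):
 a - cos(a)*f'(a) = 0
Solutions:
 f(a) = C1 + Integral(a/cos(a), a)


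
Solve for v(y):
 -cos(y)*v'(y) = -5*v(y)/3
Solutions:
 v(y) = C1*(sin(y) + 1)^(5/6)/(sin(y) - 1)^(5/6)


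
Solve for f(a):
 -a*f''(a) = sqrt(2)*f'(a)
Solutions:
 f(a) = C1 + C2*a^(1 - sqrt(2))


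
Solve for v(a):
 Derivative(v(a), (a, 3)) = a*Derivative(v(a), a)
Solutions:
 v(a) = C1 + Integral(C2*airyai(a) + C3*airybi(a), a)


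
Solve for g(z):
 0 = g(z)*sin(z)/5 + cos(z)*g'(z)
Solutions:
 g(z) = C1*cos(z)^(1/5)


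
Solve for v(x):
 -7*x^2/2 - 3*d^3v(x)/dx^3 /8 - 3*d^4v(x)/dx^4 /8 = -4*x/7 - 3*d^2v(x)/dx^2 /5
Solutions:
 v(x) = C1 + C2*x + C3*exp(x*(-5 + sqrt(185))/10) + C4*exp(-x*(5 + sqrt(185))/10) + 35*x^4/72 + 355*x^3/336 + 15125*x^2/2688


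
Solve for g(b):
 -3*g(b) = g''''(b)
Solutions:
 g(b) = (C1*sin(sqrt(2)*3^(1/4)*b/2) + C2*cos(sqrt(2)*3^(1/4)*b/2))*exp(-sqrt(2)*3^(1/4)*b/2) + (C3*sin(sqrt(2)*3^(1/4)*b/2) + C4*cos(sqrt(2)*3^(1/4)*b/2))*exp(sqrt(2)*3^(1/4)*b/2)


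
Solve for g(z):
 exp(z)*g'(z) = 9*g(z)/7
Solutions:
 g(z) = C1*exp(-9*exp(-z)/7)


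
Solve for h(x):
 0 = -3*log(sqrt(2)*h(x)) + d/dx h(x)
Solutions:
 -2*Integral(1/(2*log(_y) + log(2)), (_y, h(x)))/3 = C1 - x


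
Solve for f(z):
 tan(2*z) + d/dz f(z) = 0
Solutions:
 f(z) = C1 + log(cos(2*z))/2


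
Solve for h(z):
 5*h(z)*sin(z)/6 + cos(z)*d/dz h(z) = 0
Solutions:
 h(z) = C1*cos(z)^(5/6)


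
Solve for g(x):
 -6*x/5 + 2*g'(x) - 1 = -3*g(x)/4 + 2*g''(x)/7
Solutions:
 g(x) = C1*exp(x*(14 - sqrt(238))/4) + C2*exp(x*(14 + sqrt(238))/4) + 8*x/5 - 44/15
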